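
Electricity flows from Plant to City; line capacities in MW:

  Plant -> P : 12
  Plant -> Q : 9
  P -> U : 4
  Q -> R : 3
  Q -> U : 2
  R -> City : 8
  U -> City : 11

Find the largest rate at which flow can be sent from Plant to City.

9

Augment Plant→P→U→City: bottleneck 4, flow now 4.
Augment Plant→Q→R→City: bottleneck 3, flow now 7.
Augment Plant→Q→U→City: bottleneck 2, flow now 9.
No augmenting path remains; maximum flow = 9.
In the residual graph, reachable from Plant: {Plant, P, Q}.
Min-cut edges: P→U (4), Q→R (3), Q→U (2); capacity 4 + 3 + 2 = 9.
This cut is saturated, so no flow can exceed 9.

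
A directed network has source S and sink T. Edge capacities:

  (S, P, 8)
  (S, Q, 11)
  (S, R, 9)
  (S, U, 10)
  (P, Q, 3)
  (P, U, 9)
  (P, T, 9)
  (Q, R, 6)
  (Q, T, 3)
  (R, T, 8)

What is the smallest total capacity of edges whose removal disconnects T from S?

19

Augment S→P→T: bottleneck 8, flow now 8.
Augment S→Q→T: bottleneck 3, flow now 11.
Augment S→R→T: bottleneck 8, flow now 19.
No augmenting path remains; maximum flow = 19.
By max-flow min-cut, the minimum cut capacity equals the max flow.
In the residual graph, reachable from S: {S, Q, R, U}.
Min-cut edges: S→P (8), Q→T (3), R→T (8); capacity 8 + 3 + 8 = 19.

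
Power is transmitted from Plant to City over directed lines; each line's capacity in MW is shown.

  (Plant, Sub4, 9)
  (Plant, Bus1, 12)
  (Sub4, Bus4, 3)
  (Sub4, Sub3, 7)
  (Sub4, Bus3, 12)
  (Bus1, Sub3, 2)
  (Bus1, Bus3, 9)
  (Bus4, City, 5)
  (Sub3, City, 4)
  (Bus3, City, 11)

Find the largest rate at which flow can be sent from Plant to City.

Augment Plant→Sub4→Bus4→City: bottleneck 3, flow now 3.
Augment Plant→Sub4→Sub3→City: bottleneck 4, flow now 7.
Augment Plant→Sub4→Bus3→City: bottleneck 2, flow now 9.
Augment Plant→Bus1→Bus3→City: bottleneck 9, flow now 18.
No augmenting path remains; maximum flow = 18.
In the residual graph, reachable from Plant: {Plant, Sub4, Bus1, Sub3, Bus3}.
Min-cut edges: Sub4→Bus4 (3), Sub3→City (4), Bus3→City (11); capacity 3 + 4 + 11 = 18.
This cut is saturated, so no flow can exceed 18.

18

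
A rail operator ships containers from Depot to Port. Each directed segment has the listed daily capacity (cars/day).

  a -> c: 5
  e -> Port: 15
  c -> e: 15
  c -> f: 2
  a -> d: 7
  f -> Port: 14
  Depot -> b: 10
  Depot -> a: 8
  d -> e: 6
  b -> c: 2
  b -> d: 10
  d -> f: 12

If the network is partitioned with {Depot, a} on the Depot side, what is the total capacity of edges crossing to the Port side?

22

Edges leaving {Depot, a}: Depot→b (10), a→c (5), a→d (7).
Cut capacity = 10 + 5 + 7 = 22.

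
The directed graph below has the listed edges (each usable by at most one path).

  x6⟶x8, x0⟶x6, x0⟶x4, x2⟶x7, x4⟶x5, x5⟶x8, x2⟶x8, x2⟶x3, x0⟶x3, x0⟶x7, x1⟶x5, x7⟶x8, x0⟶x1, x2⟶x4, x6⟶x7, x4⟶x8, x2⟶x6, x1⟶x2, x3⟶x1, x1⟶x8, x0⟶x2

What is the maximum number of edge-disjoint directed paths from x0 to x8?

6

Assign every edge capacity 1; by Menger, the answer equals the max flow.
Path x0→x1→x8 (+1); total 1.
Path x0→x2→x8 (+1); total 2.
Path x0→x4→x8 (+1); total 3.
Path x0→x6→x8 (+1); total 4.
Path x0→x7→x8 (+1); total 5.
Path x0→x3→x1→x5→x8 (+1); total 6.
No residual x0→x8 path; max flow = 6.
Certifying cut of size 6: {x0→x1, x0→x2, x0→x3, x0→x4, x0→x6, x0→x7}.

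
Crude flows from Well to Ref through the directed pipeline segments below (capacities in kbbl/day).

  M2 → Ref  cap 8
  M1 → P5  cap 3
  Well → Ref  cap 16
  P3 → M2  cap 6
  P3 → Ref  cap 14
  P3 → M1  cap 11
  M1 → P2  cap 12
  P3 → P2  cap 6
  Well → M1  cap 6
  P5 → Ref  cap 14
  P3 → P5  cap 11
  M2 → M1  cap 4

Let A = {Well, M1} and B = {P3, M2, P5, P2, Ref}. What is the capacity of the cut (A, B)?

31

Edges leaving {Well, M1}: Well→Ref (16), M1→P5 (3), M1→P2 (12).
Cut capacity = 16 + 3 + 12 = 31.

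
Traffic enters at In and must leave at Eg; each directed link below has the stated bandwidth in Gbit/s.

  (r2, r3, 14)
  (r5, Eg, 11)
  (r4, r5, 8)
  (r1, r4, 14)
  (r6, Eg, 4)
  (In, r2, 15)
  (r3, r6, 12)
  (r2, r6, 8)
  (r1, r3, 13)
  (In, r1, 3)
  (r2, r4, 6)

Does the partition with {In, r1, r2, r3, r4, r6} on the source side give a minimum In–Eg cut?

Yes — it is a minimum cut (capacity 12).

Given cut capacity: 8 + 4 = 12.
Augment In→r2→r6→Eg: bottleneck 4, flow now 4.
Augment In→r1→r4→r5→Eg: bottleneck 3, flow now 7.
Augment In→r2→r4→r5→Eg: bottleneck 5, flow now 12.
No augmenting path remains; maximum flow = 12.
Cut capacity 12 equals the max flow, so it is a minimum cut.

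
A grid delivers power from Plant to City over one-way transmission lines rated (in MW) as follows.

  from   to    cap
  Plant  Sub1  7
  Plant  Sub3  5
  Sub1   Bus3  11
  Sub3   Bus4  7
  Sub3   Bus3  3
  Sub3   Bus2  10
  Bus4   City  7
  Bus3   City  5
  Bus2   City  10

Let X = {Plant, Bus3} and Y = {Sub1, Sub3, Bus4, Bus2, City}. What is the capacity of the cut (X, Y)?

17

Edges leaving {Plant, Bus3}: Plant→Sub1 (7), Plant→Sub3 (5), Bus3→City (5).
Cut capacity = 7 + 5 + 5 = 17.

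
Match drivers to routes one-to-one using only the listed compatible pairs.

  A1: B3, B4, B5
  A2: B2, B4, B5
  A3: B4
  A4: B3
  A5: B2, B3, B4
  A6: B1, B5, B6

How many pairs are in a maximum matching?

5

Unit-capacity flow: source→left, listed edges, right→sink; max matching = max flow.
Augmenting path A1→B3 (+1); matched 1.
Augmenting path A2→B2 (+1); matched 2.
Augmenting path A3→B4 (+1); matched 3.
Augmenting path A6→B1 (+1); matched 4.
Augmenting path A4→B3→A1→B5 (+1); matched 5.
No augmenting path remains; maximum matching = 5.
König certificate: {A6, B2, B3, B4, B5} is a vertex cover of size 5 (every listed pair touches it), so no matching can be larger.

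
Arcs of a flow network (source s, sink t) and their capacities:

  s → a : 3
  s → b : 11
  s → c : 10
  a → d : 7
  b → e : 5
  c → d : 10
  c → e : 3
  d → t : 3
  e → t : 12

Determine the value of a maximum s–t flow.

Augment s→a→d→t: bottleneck 3, flow now 3.
Augment s→b→e→t: bottleneck 5, flow now 8.
Augment s→c→e→t: bottleneck 3, flow now 11.
No augmenting path remains; maximum flow = 11.
In the residual graph, reachable from s: {s, a, b, c, d}.
Min-cut edges: b→e (5), c→e (3), d→t (3); capacity 5 + 3 + 3 = 11.
This cut is saturated, so no flow can exceed 11.

11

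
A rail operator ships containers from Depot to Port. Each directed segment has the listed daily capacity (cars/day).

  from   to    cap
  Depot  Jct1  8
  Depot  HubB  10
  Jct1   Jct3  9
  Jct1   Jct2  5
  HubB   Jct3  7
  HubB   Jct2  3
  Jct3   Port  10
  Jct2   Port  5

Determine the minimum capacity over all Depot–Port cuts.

15

Augment Depot→Jct1→Jct3→Port: bottleneck 8, flow now 8.
Augment Depot→HubB→Jct3→Port: bottleneck 2, flow now 10.
Augment Depot→HubB→Jct2→Port: bottleneck 3, flow now 13.
Augment Depot→HubB→Jct3→Jct1→Jct2→Port: bottleneck 2, flow now 15. (uses reverse residual edge)
No augmenting path remains; maximum flow = 15.
By max-flow min-cut, the minimum cut capacity equals the max flow.
In the residual graph, reachable from Depot: {Depot, Jct1, HubB, Jct3, Jct2}.
Min-cut edges: Jct3→Port (10), Jct2→Port (5); capacity 10 + 5 = 15.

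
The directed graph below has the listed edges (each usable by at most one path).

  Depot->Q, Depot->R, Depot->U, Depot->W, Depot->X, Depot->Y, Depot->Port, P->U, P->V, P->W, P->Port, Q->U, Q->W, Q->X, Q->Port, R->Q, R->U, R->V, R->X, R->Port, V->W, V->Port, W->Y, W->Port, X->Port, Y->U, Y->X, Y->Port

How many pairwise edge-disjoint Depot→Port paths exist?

Assign every edge capacity 1; by Menger, the answer equals the max flow.
Path Depot→Port (+1); total 1.
Path Depot→Q→Port (+1); total 2.
Path Depot→R→Port (+1); total 3.
Path Depot→W→Port (+1); total 4.
Path Depot→X→Port (+1); total 5.
Path Depot→Y→Port (+1); total 6.
No residual Depot→Port path; max flow = 6.
Certifying cut of size 6: {Depot→Port, Depot→Q, Depot→R, Depot→W, Depot→X, Depot→Y}.

6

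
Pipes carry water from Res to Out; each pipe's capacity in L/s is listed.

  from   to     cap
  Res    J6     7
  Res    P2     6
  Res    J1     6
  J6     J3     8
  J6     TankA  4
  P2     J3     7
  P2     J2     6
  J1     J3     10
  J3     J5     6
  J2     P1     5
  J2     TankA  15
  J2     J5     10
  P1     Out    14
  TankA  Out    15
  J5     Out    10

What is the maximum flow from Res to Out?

Augment Res→J6→TankA→Out: bottleneck 4, flow now 4.
Augment Res→J6→J3→J5→Out: bottleneck 3, flow now 7.
Augment Res→P2→J3→J5→Out: bottleneck 3, flow now 10.
Augment Res→P2→J2→P1→Out: bottleneck 3, flow now 13.
Augment Res→J1→J3→P2→J2→P1→Out: bottleneck 2, flow now 15. (uses reverse residual edge)
Augment Res→J1→J3→P2→J2→TankA→Out: bottleneck 1, flow now 16. (uses reverse residual edge)
No augmenting path remains; maximum flow = 16.
In the residual graph, reachable from Res: {Res, J6, J1, J3}.
Min-cut edges: Res→P2 (6), J6→TankA (4), J3→J5 (6); capacity 6 + 4 + 6 = 16.
This cut is saturated, so no flow can exceed 16.

16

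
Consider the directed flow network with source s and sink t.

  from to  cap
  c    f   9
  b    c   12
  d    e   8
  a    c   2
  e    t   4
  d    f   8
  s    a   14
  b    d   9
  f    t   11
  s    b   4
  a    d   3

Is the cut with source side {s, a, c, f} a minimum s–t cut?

Given cut capacity: 4 + 3 + 11 = 18.
Augment s→a→c→f→t: bottleneck 2, flow now 2.
Augment s→a→d→e→t: bottleneck 3, flow now 5.
Augment s→b→c→f→t: bottleneck 4, flow now 9.
No augmenting path remains; maximum flow = 9.
In the residual graph, reachable from s: {s, a}.
Min-cut edges: s→b (4), a→c (2), a→d (3); capacity 4 + 2 + 3 = 9.
Cut capacity 18 exceeds the max flow 9, so it is not minimum.

No — its capacity is 18, but the minimum cut has capacity 9.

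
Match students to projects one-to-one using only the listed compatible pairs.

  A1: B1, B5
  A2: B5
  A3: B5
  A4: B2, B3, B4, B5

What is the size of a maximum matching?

3

Unit-capacity flow: source→left, listed edges, right→sink; max matching = max flow.
Augmenting path A1→B1 (+1); matched 1.
Augmenting path A2→B5 (+1); matched 2.
Augmenting path A4→B2 (+1); matched 3.
No augmenting path remains; maximum matching = 3.
König certificate: {A1, A4, B5} is a vertex cover of size 3 (every listed pair touches it), so no matching can be larger.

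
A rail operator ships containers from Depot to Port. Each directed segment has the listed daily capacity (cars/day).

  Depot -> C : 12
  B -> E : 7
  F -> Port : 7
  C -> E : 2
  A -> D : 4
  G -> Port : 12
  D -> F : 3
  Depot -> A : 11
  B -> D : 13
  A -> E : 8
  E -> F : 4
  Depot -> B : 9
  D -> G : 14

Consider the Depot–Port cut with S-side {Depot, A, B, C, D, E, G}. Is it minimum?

Given cut capacity: 3 + 4 + 12 = 19.
Augment Depot→A→D→F→Port: bottleneck 3, flow now 3.
Augment Depot→A→D→G→Port: bottleneck 1, flow now 4.
Augment Depot→A→E→F→Port: bottleneck 4, flow now 8.
Augment Depot→B→D→G→Port: bottleneck 9, flow now 17.
No augmenting path remains; maximum flow = 17.
In the residual graph, reachable from Depot: {Depot, A, C, E}.
Min-cut edges: Depot→B (9), A→D (4), E→F (4); capacity 9 + 4 + 4 = 17.
Cut capacity 19 exceeds the max flow 17, so it is not minimum.

No — its capacity is 19, but the minimum cut has capacity 17.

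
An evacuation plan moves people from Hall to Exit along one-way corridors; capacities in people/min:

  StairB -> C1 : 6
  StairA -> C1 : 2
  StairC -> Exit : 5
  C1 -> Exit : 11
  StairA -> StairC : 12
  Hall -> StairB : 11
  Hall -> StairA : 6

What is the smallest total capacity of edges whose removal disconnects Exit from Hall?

Augment Hall→StairA→StairC→Exit: bottleneck 5, flow now 5.
Augment Hall→StairA→C1→Exit: bottleneck 1, flow now 6.
Augment Hall→StairB→C1→Exit: bottleneck 6, flow now 12.
No augmenting path remains; maximum flow = 12.
By max-flow min-cut, the minimum cut capacity equals the max flow.
In the residual graph, reachable from Hall: {Hall, StairB}.
Min-cut edges: Hall→StairA (6), StairB→C1 (6); capacity 6 + 6 = 12.

12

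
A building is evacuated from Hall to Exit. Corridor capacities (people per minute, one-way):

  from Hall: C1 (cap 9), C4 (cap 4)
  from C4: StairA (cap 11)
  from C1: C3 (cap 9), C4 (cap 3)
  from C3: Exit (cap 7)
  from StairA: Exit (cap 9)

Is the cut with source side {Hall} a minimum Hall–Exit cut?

Given cut capacity: 4 + 9 = 13.
Augment Hall→C4→StairA→Exit: bottleneck 4, flow now 4.
Augment Hall→C1→C3→Exit: bottleneck 7, flow now 11.
Augment Hall→C1→C4→StairA→Exit: bottleneck 2, flow now 13.
No augmenting path remains; maximum flow = 13.
Cut capacity 13 equals the max flow, so it is a minimum cut.

Yes — it is a minimum cut (capacity 13).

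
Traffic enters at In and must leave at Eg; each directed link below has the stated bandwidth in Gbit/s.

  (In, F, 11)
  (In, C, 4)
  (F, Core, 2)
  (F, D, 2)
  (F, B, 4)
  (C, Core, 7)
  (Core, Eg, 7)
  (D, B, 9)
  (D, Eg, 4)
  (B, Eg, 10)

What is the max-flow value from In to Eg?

Augment In→F→Core→Eg: bottleneck 2, flow now 2.
Augment In→F→D→Eg: bottleneck 2, flow now 4.
Augment In→F→B→Eg: bottleneck 4, flow now 8.
Augment In→C→Core→Eg: bottleneck 4, flow now 12.
No augmenting path remains; maximum flow = 12.
In the residual graph, reachable from In: {In, F}.
Min-cut edges: In→C (4), F→Core (2), F→D (2), F→B (4); capacity 4 + 2 + 2 + 4 = 12.
This cut is saturated, so no flow can exceed 12.

12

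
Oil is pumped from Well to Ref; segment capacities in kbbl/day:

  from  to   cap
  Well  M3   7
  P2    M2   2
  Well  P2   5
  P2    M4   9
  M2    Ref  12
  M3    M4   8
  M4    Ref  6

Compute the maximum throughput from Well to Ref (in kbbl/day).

8

Augment Well→P2→M4→Ref: bottleneck 5, flow now 5.
Augment Well→M3→M4→Ref: bottleneck 1, flow now 6.
Augment Well→M3→M4→P2→M2→Ref: bottleneck 2, flow now 8. (uses reverse residual edge)
No augmenting path remains; maximum flow = 8.
In the residual graph, reachable from Well: {Well, P2, M3, M4}.
Min-cut edges: P2→M2 (2), M4→Ref (6); capacity 2 + 6 = 8.
This cut is saturated, so no flow can exceed 8.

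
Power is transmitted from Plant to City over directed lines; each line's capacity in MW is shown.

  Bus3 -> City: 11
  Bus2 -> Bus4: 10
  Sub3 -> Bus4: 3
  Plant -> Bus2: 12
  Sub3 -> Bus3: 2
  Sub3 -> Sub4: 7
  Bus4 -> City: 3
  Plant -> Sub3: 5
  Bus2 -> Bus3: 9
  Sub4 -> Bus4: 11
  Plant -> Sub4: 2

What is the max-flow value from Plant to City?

Augment Plant→Bus2→Bus4→City: bottleneck 3, flow now 3.
Augment Plant→Bus2→Bus3→City: bottleneck 9, flow now 12.
Augment Plant→Sub3→Bus3→City: bottleneck 2, flow now 14.
No augmenting path remains; maximum flow = 14.
In the residual graph, reachable from Plant: {Plant, Bus2, Sub4, Sub3, Bus4}.
Min-cut edges: Bus2→Bus3 (9), Sub3→Bus3 (2), Bus4→City (3); capacity 9 + 2 + 3 = 14.
This cut is saturated, so no flow can exceed 14.

14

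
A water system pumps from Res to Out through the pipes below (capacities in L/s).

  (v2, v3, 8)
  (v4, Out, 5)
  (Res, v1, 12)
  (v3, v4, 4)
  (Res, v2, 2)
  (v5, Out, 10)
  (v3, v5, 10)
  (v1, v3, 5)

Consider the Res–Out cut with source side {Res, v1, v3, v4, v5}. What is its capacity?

Edges leaving {Res, v1, v3, v4, v5}: Res→v2 (2), v4→Out (5), v5→Out (10).
Cut capacity = 2 + 5 + 10 = 17.

17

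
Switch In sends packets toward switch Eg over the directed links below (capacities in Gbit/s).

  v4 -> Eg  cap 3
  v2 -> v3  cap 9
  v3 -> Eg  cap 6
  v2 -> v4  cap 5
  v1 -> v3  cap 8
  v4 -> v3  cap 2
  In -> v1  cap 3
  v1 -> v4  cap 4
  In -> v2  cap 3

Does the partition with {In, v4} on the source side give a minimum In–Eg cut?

No — its capacity is 11, but the minimum cut has capacity 6.

Given cut capacity: 3 + 3 + 2 + 3 = 11.
Augment In→v1→v3→Eg: bottleneck 3, flow now 3.
Augment In→v2→v3→Eg: bottleneck 3, flow now 6.
No augmenting path remains; maximum flow = 6.
In the residual graph, reachable from In: {In}.
Min-cut edges: In→v1 (3), In→v2 (3); capacity 3 + 3 = 6.
Cut capacity 11 exceeds the max flow 6, so it is not minimum.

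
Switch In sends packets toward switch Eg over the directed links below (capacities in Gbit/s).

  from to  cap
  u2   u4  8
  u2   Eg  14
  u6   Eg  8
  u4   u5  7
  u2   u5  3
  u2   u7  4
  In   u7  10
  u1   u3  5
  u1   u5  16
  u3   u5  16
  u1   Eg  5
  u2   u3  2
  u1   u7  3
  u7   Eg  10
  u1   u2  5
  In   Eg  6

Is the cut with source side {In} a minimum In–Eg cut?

Yes — it is a minimum cut (capacity 16).

Given cut capacity: 10 + 6 = 16.
Augment In→Eg: bottleneck 6, flow now 6.
Augment In→u7→Eg: bottleneck 10, flow now 16.
No augmenting path remains; maximum flow = 16.
Cut capacity 16 equals the max flow, so it is a minimum cut.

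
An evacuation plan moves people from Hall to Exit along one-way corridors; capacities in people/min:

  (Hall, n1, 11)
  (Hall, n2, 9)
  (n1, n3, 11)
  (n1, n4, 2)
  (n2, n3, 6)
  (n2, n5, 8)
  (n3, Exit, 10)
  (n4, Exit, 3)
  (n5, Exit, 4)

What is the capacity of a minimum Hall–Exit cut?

Augment Hall→n1→n3→Exit: bottleneck 10, flow now 10.
Augment Hall→n1→n4→Exit: bottleneck 1, flow now 11.
Augment Hall→n2→n5→Exit: bottleneck 4, flow now 15.
Augment Hall→n2→n3→n1→n4→Exit: bottleneck 1, flow now 16. (uses reverse residual edge)
No augmenting path remains; maximum flow = 16.
By max-flow min-cut, the minimum cut capacity equals the max flow.
In the residual graph, reachable from Hall: {Hall, n1, n2, n3, n5}.
Min-cut edges: n1→n4 (2), n3→Exit (10), n5→Exit (4); capacity 2 + 10 + 4 = 16.

16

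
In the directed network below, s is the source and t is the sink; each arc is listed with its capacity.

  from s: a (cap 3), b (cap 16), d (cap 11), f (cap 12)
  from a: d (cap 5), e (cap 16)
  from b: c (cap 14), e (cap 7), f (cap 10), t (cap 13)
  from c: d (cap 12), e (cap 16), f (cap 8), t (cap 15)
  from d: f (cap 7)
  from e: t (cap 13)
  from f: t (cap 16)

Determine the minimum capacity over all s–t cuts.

Augment s→b→t: bottleneck 13, flow now 13.
Augment s→f→t: bottleneck 12, flow now 25.
Augment s→a→e→t: bottleneck 3, flow now 28.
Augment s→b→c→t: bottleneck 3, flow now 31.
Augment s→d→f→t: bottleneck 4, flow now 35.
No augmenting path remains; maximum flow = 35.
By max-flow min-cut, the minimum cut capacity equals the max flow.
In the residual graph, reachable from s: {s, d, f}.
Min-cut edges: s→a (3), s→b (16), f→t (16); capacity 3 + 16 + 16 = 35.

35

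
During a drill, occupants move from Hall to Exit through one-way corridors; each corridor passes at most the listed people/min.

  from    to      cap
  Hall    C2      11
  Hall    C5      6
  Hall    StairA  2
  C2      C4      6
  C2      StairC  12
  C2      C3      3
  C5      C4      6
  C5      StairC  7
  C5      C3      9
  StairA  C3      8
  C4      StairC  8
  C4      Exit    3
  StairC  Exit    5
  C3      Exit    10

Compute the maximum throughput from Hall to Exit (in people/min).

18

Augment Hall→C2→C4→Exit: bottleneck 3, flow now 3.
Augment Hall→C2→StairC→Exit: bottleneck 5, flow now 8.
Augment Hall→C2→C3→Exit: bottleneck 3, flow now 11.
Augment Hall→C5→C3→Exit: bottleneck 6, flow now 17.
Augment Hall→StairA→C3→Exit: bottleneck 1, flow now 18.
No augmenting path remains; maximum flow = 18.
In the residual graph, reachable from Hall: {Hall, C2, C5, StairA, C4, StairC, C3}.
Min-cut edges: C4→Exit (3), StairC→Exit (5), C3→Exit (10); capacity 3 + 5 + 10 = 18.
This cut is saturated, so no flow can exceed 18.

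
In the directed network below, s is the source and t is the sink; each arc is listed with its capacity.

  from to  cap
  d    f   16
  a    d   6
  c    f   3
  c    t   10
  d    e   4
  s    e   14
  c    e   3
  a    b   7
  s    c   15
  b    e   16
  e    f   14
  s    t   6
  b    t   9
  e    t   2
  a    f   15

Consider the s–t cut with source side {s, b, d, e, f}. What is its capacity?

Edges leaving {s, b, d, e, f}: s→c (15), s→t (6), b→t (9), e→t (2).
Cut capacity = 15 + 6 + 9 + 2 = 32.

32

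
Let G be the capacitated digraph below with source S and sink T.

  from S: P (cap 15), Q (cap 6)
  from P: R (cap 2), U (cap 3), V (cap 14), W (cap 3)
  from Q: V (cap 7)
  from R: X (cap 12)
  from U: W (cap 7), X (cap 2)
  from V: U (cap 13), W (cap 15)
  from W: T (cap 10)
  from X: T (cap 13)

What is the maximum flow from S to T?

Augment S→P→W→T: bottleneck 3, flow now 3.
Augment S→P→R→X→T: bottleneck 2, flow now 5.
Augment S→P→U→W→T: bottleneck 3, flow now 8.
Augment S→P→V→W→T: bottleneck 4, flow now 12.
Augment S→P→V→U→X→T: bottleneck 2, flow now 14.
No augmenting path remains; maximum flow = 14.
In the residual graph, reachable from S: {S, P, Q, U, V, W}.
Min-cut edges: P→R (2), U→X (2), W→T (10); capacity 2 + 2 + 10 = 14.
This cut is saturated, so no flow can exceed 14.

14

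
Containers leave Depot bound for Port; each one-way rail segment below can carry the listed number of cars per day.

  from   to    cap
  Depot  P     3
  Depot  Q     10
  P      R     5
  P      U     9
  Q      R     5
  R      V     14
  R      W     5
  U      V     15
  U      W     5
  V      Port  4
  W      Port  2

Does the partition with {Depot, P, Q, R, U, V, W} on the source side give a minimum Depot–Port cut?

Yes — it is a minimum cut (capacity 6).

Given cut capacity: 4 + 2 = 6.
Augment Depot→P→R→V→Port: bottleneck 3, flow now 3.
Augment Depot→Q→R→V→Port: bottleneck 1, flow now 4.
Augment Depot→Q→R→W→Port: bottleneck 2, flow now 6.
No augmenting path remains; maximum flow = 6.
Cut capacity 6 equals the max flow, so it is a minimum cut.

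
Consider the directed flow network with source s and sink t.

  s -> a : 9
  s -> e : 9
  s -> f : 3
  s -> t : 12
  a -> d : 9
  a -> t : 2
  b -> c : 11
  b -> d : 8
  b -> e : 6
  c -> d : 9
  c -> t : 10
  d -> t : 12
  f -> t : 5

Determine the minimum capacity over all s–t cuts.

24

Augment s→t: bottleneck 12, flow now 12.
Augment s→a→t: bottleneck 2, flow now 14.
Augment s→f→t: bottleneck 3, flow now 17.
Augment s→a→d→t: bottleneck 7, flow now 24.
No augmenting path remains; maximum flow = 24.
By max-flow min-cut, the minimum cut capacity equals the max flow.
In the residual graph, reachable from s: {s, e}.
Min-cut edges: s→a (9), s→f (3), s→t (12); capacity 9 + 3 + 12 = 24.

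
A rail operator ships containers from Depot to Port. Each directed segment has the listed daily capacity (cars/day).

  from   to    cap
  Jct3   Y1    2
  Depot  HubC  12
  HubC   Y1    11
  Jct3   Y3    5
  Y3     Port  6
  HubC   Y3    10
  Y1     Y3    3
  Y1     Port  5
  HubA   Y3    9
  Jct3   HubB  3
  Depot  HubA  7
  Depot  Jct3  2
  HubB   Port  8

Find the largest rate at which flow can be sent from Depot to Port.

Augment Depot→HubA→Y3→Port: bottleneck 6, flow now 6.
Augment Depot→HubC→Y1→Port: bottleneck 5, flow now 11.
Augment Depot→Jct3→HubB→Port: bottleneck 2, flow now 13.
No augmenting path remains; maximum flow = 13.
In the residual graph, reachable from Depot: {Depot, HubA, HubC, Y3, Y1}.
Min-cut edges: Depot→Jct3 (2), Y3→Port (6), Y1→Port (5); capacity 2 + 6 + 5 = 13.
This cut is saturated, so no flow can exceed 13.

13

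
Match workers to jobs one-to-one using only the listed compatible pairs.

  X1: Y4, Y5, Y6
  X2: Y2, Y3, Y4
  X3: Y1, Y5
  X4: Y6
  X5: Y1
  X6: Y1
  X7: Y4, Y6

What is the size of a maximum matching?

Unit-capacity flow: source→left, listed edges, right→sink; max matching = max flow.
Augmenting path X1→Y4 (+1); matched 1.
Augmenting path X2→Y2 (+1); matched 2.
Augmenting path X3→Y1 (+1); matched 3.
Augmenting path X4→Y6 (+1); matched 4.
Augmenting path X5→Y1→X3→Y5 (+1); matched 5.
No augmenting path remains; maximum matching = 5.
König certificate: {X2, Y1, Y4, Y5, Y6} is a vertex cover of size 5 (every listed pair touches it), so no matching can be larger.

5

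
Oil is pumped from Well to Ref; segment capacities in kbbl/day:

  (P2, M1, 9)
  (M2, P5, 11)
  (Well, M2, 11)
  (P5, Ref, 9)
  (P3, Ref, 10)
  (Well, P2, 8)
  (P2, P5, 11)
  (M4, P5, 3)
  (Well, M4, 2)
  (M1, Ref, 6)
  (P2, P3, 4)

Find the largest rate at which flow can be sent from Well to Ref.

Augment Well→M2→P5→Ref: bottleneck 9, flow now 9.
Augment Well→P2→P3→Ref: bottleneck 4, flow now 13.
Augment Well→P2→M1→Ref: bottleneck 4, flow now 17.
No augmenting path remains; maximum flow = 17.
In the residual graph, reachable from Well: {Well, M2, M4, P5}.
Min-cut edges: Well→P2 (8), P5→Ref (9); capacity 8 + 9 = 17.
This cut is saturated, so no flow can exceed 17.

17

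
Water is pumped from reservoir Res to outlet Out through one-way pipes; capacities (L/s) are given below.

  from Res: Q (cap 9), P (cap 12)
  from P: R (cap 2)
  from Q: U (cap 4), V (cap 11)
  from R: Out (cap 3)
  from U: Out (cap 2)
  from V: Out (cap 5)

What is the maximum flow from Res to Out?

9

Augment Res→P→R→Out: bottleneck 2, flow now 2.
Augment Res→Q→U→Out: bottleneck 2, flow now 4.
Augment Res→Q→V→Out: bottleneck 5, flow now 9.
No augmenting path remains; maximum flow = 9.
In the residual graph, reachable from Res: {Res, P, Q, U, V}.
Min-cut edges: P→R (2), U→Out (2), V→Out (5); capacity 2 + 2 + 5 = 9.
This cut is saturated, so no flow can exceed 9.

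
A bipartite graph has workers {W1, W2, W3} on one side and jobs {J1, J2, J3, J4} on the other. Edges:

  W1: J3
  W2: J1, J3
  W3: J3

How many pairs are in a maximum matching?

2

Unit-capacity flow: source→left, listed edges, right→sink; max matching = max flow.
Augmenting path W1→J3 (+1); matched 1.
Augmenting path W2→J1 (+1); matched 2.
No augmenting path remains; maximum matching = 2.
König certificate: {W2, J3} is a vertex cover of size 2 (every listed pair touches it), so no matching can be larger.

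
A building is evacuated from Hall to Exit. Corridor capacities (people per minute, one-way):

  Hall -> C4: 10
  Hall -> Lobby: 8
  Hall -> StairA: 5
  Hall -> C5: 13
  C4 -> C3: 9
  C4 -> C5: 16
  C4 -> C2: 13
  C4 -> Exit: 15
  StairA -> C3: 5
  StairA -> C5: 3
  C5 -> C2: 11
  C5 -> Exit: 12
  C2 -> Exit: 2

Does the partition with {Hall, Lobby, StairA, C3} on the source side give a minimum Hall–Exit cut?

Given cut capacity: 10 + 13 + 3 = 26.
Augment Hall→C4→Exit: bottleneck 10, flow now 10.
Augment Hall→C5→Exit: bottleneck 12, flow now 22.
Augment Hall→C5→C2→Exit: bottleneck 1, flow now 23.
Augment Hall→StairA→C5→C2→Exit: bottleneck 1, flow now 24.
No augmenting path remains; maximum flow = 24.
In the residual graph, reachable from Hall: {Hall, Lobby, StairA, C3, C5, C2}.
Min-cut edges: Hall→C4 (10), C5→Exit (12), C2→Exit (2); capacity 10 + 12 + 2 = 24.
Cut capacity 26 exceeds the max flow 24, so it is not minimum.

No — its capacity is 26, but the minimum cut has capacity 24.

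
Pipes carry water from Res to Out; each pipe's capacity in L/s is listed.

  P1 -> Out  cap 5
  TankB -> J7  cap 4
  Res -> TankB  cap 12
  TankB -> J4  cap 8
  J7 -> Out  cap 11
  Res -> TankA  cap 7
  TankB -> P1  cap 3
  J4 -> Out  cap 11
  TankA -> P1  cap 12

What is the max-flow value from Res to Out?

Augment Res→TankA→P1→Out: bottleneck 5, flow now 5.
Augment Res→TankB→J4→Out: bottleneck 8, flow now 13.
Augment Res→TankB→J7→Out: bottleneck 4, flow now 17.
No augmenting path remains; maximum flow = 17.
In the residual graph, reachable from Res: {Res, TankA, P1}.
Min-cut edges: Res→TankB (12), P1→Out (5); capacity 12 + 5 = 17.
This cut is saturated, so no flow can exceed 17.

17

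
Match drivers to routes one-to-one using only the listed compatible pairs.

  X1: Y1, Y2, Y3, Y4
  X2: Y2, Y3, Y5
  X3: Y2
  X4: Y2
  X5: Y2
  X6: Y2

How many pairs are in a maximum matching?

3

Unit-capacity flow: source→left, listed edges, right→sink; max matching = max flow.
Augmenting path X1→Y1 (+1); matched 1.
Augmenting path X2→Y2 (+1); matched 2.
Augmenting path X3→Y2→X2→Y3 (+1); matched 3.
No augmenting path remains; maximum matching = 3.
König certificate: {X1, X2, Y2} is a vertex cover of size 3 (every listed pair touches it), so no matching can be larger.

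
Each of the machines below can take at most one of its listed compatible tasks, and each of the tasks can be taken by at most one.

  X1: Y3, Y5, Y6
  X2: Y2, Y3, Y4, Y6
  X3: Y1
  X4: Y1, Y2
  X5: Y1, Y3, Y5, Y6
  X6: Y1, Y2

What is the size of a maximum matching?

Unit-capacity flow: source→left, listed edges, right→sink; max matching = max flow.
Augmenting path X1→Y3 (+1); matched 1.
Augmenting path X2→Y2 (+1); matched 2.
Augmenting path X3→Y1 (+1); matched 3.
Augmenting path X5→Y5 (+1); matched 4.
Augmenting path X4→Y2→X2→Y4 (+1); matched 5.
No augmenting path remains; maximum matching = 5.
König certificate: {X1, X2, X5, Y1, Y2} is a vertex cover of size 5 (every listed pair touches it), so no matching can be larger.

5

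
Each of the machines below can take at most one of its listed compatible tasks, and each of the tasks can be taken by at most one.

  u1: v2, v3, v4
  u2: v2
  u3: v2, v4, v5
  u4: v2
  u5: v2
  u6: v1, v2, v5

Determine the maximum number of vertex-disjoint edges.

Unit-capacity flow: source→left, listed edges, right→sink; max matching = max flow.
Augmenting path u1→v2 (+1); matched 1.
Augmenting path u3→v4 (+1); matched 2.
Augmenting path u6→v1 (+1); matched 3.
Augmenting path u2→v2→u1→v3 (+1); matched 4.
No augmenting path remains; maximum matching = 4.
König certificate: {u1, u3, u6, v2} is a vertex cover of size 4 (every listed pair touches it), so no matching can be larger.

4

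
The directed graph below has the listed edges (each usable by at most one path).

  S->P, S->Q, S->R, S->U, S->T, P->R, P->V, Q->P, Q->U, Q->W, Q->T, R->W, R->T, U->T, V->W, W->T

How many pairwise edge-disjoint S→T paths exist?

5

Assign every edge capacity 1; by Menger, the answer equals the max flow.
Path S→T (+1); total 1.
Path S→Q→T (+1); total 2.
Path S→R→T (+1); total 3.
Path S→U→T (+1); total 4.
Path S→P→R→W→T (+1); total 5.
No residual S→T path; max flow = 5.
Certifying cut of size 5: {S→P, S→Q, S→R, S→T, S→U}.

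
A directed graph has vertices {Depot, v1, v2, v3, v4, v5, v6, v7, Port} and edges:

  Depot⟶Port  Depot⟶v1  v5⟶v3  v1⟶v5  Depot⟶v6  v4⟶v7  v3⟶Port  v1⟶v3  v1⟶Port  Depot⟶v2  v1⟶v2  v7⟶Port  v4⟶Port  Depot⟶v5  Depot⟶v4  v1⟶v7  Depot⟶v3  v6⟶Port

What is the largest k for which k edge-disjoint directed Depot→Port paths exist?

Assign every edge capacity 1; by Menger, the answer equals the max flow.
Path Depot→Port (+1); total 1.
Path Depot→v1→Port (+1); total 2.
Path Depot→v3→Port (+1); total 3.
Path Depot→v4→Port (+1); total 4.
Path Depot→v6→Port (+1); total 5.
No residual Depot→Port path; max flow = 5.
Certifying cut of size 5: {Depot→Port, Depot→v1, Depot→v4, Depot→v6, v3→Port}.

5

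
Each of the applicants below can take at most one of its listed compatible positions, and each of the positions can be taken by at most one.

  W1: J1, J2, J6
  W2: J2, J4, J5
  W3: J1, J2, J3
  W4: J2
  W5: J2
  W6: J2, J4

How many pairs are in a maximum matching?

5

Unit-capacity flow: source→left, listed edges, right→sink; max matching = max flow.
Augmenting path W1→J1 (+1); matched 1.
Augmenting path W2→J2 (+1); matched 2.
Augmenting path W3→J3 (+1); matched 3.
Augmenting path W6→J4 (+1); matched 4.
Augmenting path W4→J2→W2→J5 (+1); matched 5.
No augmenting path remains; maximum matching = 5.
König certificate: {W1, W2, W3, W6, J2} is a vertex cover of size 5 (every listed pair touches it), so no matching can be larger.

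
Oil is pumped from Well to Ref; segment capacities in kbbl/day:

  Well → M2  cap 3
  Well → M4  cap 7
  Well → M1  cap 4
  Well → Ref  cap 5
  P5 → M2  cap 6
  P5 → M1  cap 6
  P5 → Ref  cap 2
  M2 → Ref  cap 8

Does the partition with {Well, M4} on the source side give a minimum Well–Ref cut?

Given cut capacity: 3 + 4 + 5 = 12.
Augment Well→Ref: bottleneck 5, flow now 5.
Augment Well→M2→Ref: bottleneck 3, flow now 8.
No augmenting path remains; maximum flow = 8.
In the residual graph, reachable from Well: {Well, M4, M1}.
Min-cut edges: Well→M2 (3), Well→Ref (5); capacity 3 + 5 = 8.
Cut capacity 12 exceeds the max flow 8, so it is not minimum.

No — its capacity is 12, but the minimum cut has capacity 8.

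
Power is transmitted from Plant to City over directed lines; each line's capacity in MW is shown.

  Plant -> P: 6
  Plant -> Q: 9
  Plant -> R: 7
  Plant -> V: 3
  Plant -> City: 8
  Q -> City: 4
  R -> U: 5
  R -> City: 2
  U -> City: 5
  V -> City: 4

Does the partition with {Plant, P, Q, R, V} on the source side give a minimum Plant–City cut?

No — its capacity is 23, but the minimum cut has capacity 22.

Given cut capacity: 8 + 4 + 5 + 2 + 4 = 23.
Augment Plant→City: bottleneck 8, flow now 8.
Augment Plant→Q→City: bottleneck 4, flow now 12.
Augment Plant→R→City: bottleneck 2, flow now 14.
Augment Plant→V→City: bottleneck 3, flow now 17.
Augment Plant→R→U→City: bottleneck 5, flow now 22.
No augmenting path remains; maximum flow = 22.
In the residual graph, reachable from Plant: {Plant, P, Q}.
Min-cut edges: Plant→R (7), Plant→V (3), Plant→City (8), Q→City (4); capacity 7 + 3 + 8 + 4 = 22.
Cut capacity 23 exceeds the max flow 22, so it is not minimum.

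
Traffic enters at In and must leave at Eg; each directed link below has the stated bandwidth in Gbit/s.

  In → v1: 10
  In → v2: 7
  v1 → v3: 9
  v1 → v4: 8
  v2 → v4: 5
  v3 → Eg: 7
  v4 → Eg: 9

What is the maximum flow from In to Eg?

Augment In→v1→v3→Eg: bottleneck 7, flow now 7.
Augment In→v1→v4→Eg: bottleneck 3, flow now 10.
Augment In→v2→v4→Eg: bottleneck 5, flow now 15.
No augmenting path remains; maximum flow = 15.
In the residual graph, reachable from In: {In, v2}.
Min-cut edges: In→v1 (10), v2→v4 (5); capacity 10 + 5 = 15.
This cut is saturated, so no flow can exceed 15.

15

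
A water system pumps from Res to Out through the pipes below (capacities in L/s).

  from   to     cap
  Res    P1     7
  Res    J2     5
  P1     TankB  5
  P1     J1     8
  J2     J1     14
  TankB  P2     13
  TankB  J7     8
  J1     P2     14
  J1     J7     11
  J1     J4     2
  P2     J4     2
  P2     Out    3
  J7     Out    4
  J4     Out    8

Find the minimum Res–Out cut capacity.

11

Augment Res→P1→TankB→P2→Out: bottleneck 3, flow now 3.
Augment Res→P1→TankB→J7→Out: bottleneck 2, flow now 5.
Augment Res→P1→J1→J7→Out: bottleneck 2, flow now 7.
Augment Res→J2→J1→J4→Out: bottleneck 2, flow now 9.
Augment Res→J2→J1→P2→J4→Out: bottleneck 2, flow now 11.
No augmenting path remains; maximum flow = 11.
By max-flow min-cut, the minimum cut capacity equals the max flow.
In the residual graph, reachable from Res: {Res, P1, J2, TankB, J1, P2, J7}.
Min-cut edges: J1→J4 (2), P2→J4 (2), P2→Out (3), J7→Out (4); capacity 2 + 2 + 3 + 4 = 11.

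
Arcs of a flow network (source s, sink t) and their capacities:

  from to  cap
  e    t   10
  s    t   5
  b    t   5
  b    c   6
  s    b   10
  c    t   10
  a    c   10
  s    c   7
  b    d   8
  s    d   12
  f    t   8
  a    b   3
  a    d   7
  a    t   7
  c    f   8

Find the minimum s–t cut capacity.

Augment s→t: bottleneck 5, flow now 5.
Augment s→b→t: bottleneck 5, flow now 10.
Augment s→c→t: bottleneck 7, flow now 17.
Augment s→b→c→t: bottleneck 3, flow now 20.
Augment s→b→c→f→t: bottleneck 2, flow now 22.
No augmenting path remains; maximum flow = 22.
By max-flow min-cut, the minimum cut capacity equals the max flow.
In the residual graph, reachable from s: {s, d}.
Min-cut edges: s→b (10), s→c (7), s→t (5); capacity 10 + 7 + 5 = 22.

22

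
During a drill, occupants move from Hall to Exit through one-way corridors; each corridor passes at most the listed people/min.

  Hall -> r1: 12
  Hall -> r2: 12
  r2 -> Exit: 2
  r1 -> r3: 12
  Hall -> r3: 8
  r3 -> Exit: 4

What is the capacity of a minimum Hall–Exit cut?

Augment Hall→r2→Exit: bottleneck 2, flow now 2.
Augment Hall→r3→Exit: bottleneck 4, flow now 6.
No augmenting path remains; maximum flow = 6.
By max-flow min-cut, the minimum cut capacity equals the max flow.
In the residual graph, reachable from Hall: {Hall, r1, r2, r3}.
Min-cut edges: r2→Exit (2), r3→Exit (4); capacity 2 + 4 = 6.

6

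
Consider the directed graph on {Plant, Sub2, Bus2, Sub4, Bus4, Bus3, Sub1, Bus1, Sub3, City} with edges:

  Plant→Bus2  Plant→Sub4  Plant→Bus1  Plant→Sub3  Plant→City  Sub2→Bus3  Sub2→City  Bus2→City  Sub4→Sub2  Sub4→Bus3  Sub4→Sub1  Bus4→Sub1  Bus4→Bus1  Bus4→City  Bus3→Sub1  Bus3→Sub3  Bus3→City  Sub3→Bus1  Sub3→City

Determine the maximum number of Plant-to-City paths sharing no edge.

4

Assign every edge capacity 1; by Menger, the answer equals the max flow.
Path Plant→City (+1); total 1.
Path Plant→Bus2→City (+1); total 2.
Path Plant→Sub3→City (+1); total 3.
Path Plant→Sub4→Sub2→City (+1); total 4.
No residual Plant→City path; max flow = 4.
Certifying cut of size 4: {Plant→Bus2, Plant→City, Plant→Sub3, Plant→Sub4}.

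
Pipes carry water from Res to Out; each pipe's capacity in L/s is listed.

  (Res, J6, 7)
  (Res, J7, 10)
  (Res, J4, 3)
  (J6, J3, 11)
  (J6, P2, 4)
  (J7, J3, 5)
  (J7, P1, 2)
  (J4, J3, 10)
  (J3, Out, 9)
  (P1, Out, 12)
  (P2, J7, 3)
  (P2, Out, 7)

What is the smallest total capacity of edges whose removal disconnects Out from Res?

Augment Res→J6→J3→Out: bottleneck 7, flow now 7.
Augment Res→J7→J3→Out: bottleneck 2, flow now 9.
Augment Res→J7→P1→Out: bottleneck 2, flow now 11.
Augment Res→J7→J3→J6→P2→Out: bottleneck 3, flow now 14. (uses reverse residual edge)
Augment Res→J4→J3→J6→P2→Out: bottleneck 1, flow now 15. (uses reverse residual edge)
No augmenting path remains; maximum flow = 15.
By max-flow min-cut, the minimum cut capacity equals the max flow.
In the residual graph, reachable from Res: {Res, J6, J7, J4, J3}.
Min-cut edges: J6→P2 (4), J7→P1 (2), J3→Out (9); capacity 4 + 2 + 9 = 15.

15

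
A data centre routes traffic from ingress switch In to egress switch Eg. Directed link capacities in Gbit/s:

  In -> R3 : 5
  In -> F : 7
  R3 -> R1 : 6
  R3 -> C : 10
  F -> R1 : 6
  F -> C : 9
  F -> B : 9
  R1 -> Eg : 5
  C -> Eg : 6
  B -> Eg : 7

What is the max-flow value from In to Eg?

12

Augment In→R3→R1→Eg: bottleneck 5, flow now 5.
Augment In→F→C→Eg: bottleneck 6, flow now 11.
Augment In→F→B→Eg: bottleneck 1, flow now 12.
No augmenting path remains; maximum flow = 12.
In the residual graph, reachable from In: {In}.
Min-cut edges: In→R3 (5), In→F (7); capacity 5 + 7 = 12.
This cut is saturated, so no flow can exceed 12.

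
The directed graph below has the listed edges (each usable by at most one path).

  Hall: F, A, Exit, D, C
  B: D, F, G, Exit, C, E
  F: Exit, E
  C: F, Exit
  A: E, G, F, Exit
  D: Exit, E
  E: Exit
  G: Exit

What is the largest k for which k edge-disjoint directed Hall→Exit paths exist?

5

Assign every edge capacity 1; by Menger, the answer equals the max flow.
Path Hall→Exit (+1); total 1.
Path Hall→A→Exit (+1); total 2.
Path Hall→C→Exit (+1); total 3.
Path Hall→D→Exit (+1); total 4.
Path Hall→F→Exit (+1); total 5.
No residual Hall→Exit path; max flow = 5.
Certifying cut of size 5: {Hall→A, Hall→C, Hall→D, Hall→Exit, Hall→F}.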